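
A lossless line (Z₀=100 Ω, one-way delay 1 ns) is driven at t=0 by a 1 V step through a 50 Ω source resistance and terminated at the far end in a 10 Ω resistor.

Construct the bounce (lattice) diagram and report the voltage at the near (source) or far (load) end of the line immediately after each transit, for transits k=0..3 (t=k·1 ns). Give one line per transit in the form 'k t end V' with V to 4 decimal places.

Γ_L=-0.818182, Γ_S=-0.333333; launch V₁=1·100/150=0.666667
k=0 src: V=0.6667
k=1 load: inc=0.666667, refl=0.666667·-0.818182=-0.5455; V=0.000000+0.666667+-0.545455=0.1212
k=2 src: inc=-0.545455, refl=-0.545455·-0.333333=0.1818; V=0.666667+-0.545455+0.181818=0.3030
k=3 load: inc=0.181818, refl=0.181818·-0.818182=-0.1488; V=0.121212+0.181818+-0.148760=0.1543

0 0 source 0.6667
1 1 load 0.1212
2 2 source 0.3030
3 3 load 0.1543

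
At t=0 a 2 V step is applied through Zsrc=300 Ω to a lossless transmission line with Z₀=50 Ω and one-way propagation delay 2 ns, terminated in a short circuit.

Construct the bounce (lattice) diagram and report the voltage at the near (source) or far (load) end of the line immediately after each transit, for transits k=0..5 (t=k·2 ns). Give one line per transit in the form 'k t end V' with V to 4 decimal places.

Γ_L=-1.000000, Γ_S=0.714286; launch V₁=2·50/350=0.285714
k=0 src: V=0.2857
k=1 load: inc=0.285714, refl=0.285714·-1.000000=-0.2857; V=0.000000+0.285714+-0.285714=0.0000
k=2 src: inc=-0.285714, refl=-0.285714·0.714286=-0.2041; V=0.285714+-0.285714+-0.204082=-0.2041
k=3 load: inc=-0.204082, refl=-0.204082·-1.000000=0.2041; V=0.000000+-0.204082+0.204082=0.0000
k=4 src: inc=0.204082, refl=0.204082·0.714286=0.1458; V=-0.204082+0.204082+0.145773=0.1458
k=5 load: inc=0.145773, refl=0.145773·-1.000000=-0.1458; V=0.000000+0.145773+-0.145773=0.0000

0 0 source 0.2857
1 2 load 0.0000
2 4 source -0.2041
3 6 load 0.0000
4 8 source 0.1458
5 10 load 0.0000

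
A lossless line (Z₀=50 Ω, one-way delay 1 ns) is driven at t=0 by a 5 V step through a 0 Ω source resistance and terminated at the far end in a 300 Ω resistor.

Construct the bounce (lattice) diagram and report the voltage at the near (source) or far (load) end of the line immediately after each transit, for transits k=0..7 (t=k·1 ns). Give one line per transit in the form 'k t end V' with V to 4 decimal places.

Γ_L=0.714286, Γ_S=-1.000000; launch V₁=5·50/50=5.000000
k=0 src: V=5.0000
k=1 load: inc=5.000000, refl=5.000000·0.714286=3.5714; V=0.000000+5.000000+3.571429=8.5714
k=2 src: inc=3.571429, refl=3.571429·-1.000000=-3.5714; V=5.000000+3.571429+-3.571429=5.0000
k=3 load: inc=-3.571429, refl=-3.571429·0.714286=-2.5510; V=8.571429+-3.571429+-2.551020=2.4490
k=4 src: inc=-2.551020, refl=-2.551020·-1.000000=2.5510; V=5.000000+-2.551020+2.551020=5.0000
k=5 load: inc=2.551020, refl=2.551020·0.714286=1.8222; V=2.448980+2.551020+1.822157=6.8222
k=6 src: inc=1.822157, refl=1.822157·-1.000000=-1.8222; V=5.000000+1.822157+-1.822157=5.0000
k=7 load: inc=-1.822157, refl=-1.822157·0.714286=-1.3015; V=6.822157+-1.822157+-1.301541=3.6985

0 0 source 5.0000
1 1 load 8.5714
2 2 source 5.0000
3 3 load 2.4490
4 4 source 5.0000
5 5 load 6.8222
6 6 source 5.0000
7 7 load 3.6985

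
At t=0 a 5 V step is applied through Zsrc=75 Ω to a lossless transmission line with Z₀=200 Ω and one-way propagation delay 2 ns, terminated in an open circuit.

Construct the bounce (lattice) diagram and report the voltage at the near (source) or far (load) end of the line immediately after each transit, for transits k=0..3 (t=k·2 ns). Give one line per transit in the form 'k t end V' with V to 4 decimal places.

0 0 source 3.6364
1 2 load 7.2727
2 4 source 5.6198
3 6 load 3.9669

Γ_L=1.000000, Γ_S=-0.454545; launch V₁=5·200/275=3.636364
k=0 src: V=3.6364
k=1 load: inc=3.636364, refl=3.636364·1.000000=3.6364; V=0.000000+3.636364+3.636364=7.2727
k=2 src: inc=3.636364, refl=3.636364·-0.454545=-1.6529; V=3.636364+3.636364+-1.652893=5.6198
k=3 load: inc=-1.652893, refl=-1.652893·1.000000=-1.6529; V=7.272727+-1.652893+-1.652893=3.9669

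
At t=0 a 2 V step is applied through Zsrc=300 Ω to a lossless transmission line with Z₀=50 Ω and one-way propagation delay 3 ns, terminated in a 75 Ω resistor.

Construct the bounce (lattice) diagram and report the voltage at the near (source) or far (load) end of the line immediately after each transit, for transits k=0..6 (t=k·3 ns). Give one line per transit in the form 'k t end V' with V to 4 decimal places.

0 0 source 0.2857
1 3 load 0.3429
2 6 source 0.3837
3 9 load 0.3918
4 12 source 0.3977
5 15 load 0.3988
6 18 source 0.3997

Γ_L=0.200000, Γ_S=0.714286; launch V₁=2·50/350=0.285714
k=0 src: V=0.2857
k=1 load: inc=0.285714, refl=0.285714·0.200000=0.0571; V=0.000000+0.285714+0.057143=0.3429
k=2 src: inc=0.057143, refl=0.057143·0.714286=0.0408; V=0.285714+0.057143+0.040816=0.3837
k=3 load: inc=0.040816, refl=0.040816·0.200000=0.0082; V=0.342857+0.040816+0.008163=0.3918
k=4 src: inc=0.008163, refl=0.008163·0.714286=0.0058; V=0.383673+0.008163+0.005831=0.3977
k=5 load: inc=0.005831, refl=0.005831·0.200000=0.0012; V=0.391837+0.005831+0.001166=0.3988
k=6 src: inc=0.001166, refl=0.001166·0.714286=0.0008; V=0.397668+0.001166+0.000833=0.3997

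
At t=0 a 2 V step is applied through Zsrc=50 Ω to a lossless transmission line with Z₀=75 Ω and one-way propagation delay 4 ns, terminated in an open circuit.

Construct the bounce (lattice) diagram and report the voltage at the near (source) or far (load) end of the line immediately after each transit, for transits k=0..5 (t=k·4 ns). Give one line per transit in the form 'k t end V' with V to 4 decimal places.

Γ_L=1.000000, Γ_S=-0.200000; launch V₁=2·75/125=1.200000
k=0 src: V=1.2000
k=1 load: inc=1.200000, refl=1.200000·1.000000=1.2000; V=0.000000+1.200000+1.200000=2.4000
k=2 src: inc=1.200000, refl=1.200000·-0.200000=-0.2400; V=1.200000+1.200000+-0.240000=2.1600
k=3 load: inc=-0.240000, refl=-0.240000·1.000000=-0.2400; V=2.400000+-0.240000+-0.240000=1.9200
k=4 src: inc=-0.240000, refl=-0.240000·-0.200000=0.0480; V=2.160000+-0.240000+0.048000=1.9680
k=5 load: inc=0.048000, refl=0.048000·1.000000=0.0480; V=1.920000+0.048000+0.048000=2.0160

0 0 source 1.2000
1 4 load 2.4000
2 8 source 2.1600
3 12 load 1.9200
4 16 source 1.9680
5 20 load 2.0160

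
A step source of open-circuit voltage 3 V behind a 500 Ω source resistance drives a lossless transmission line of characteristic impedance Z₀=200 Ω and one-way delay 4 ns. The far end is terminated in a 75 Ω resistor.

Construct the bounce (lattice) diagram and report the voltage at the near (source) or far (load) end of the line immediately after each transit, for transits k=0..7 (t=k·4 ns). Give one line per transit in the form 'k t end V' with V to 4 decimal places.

0 0 source 0.8571
1 4 load 0.4675
2 8 source 0.3006
3 12 load 0.3765
4 16 source 0.4090
5 20 load 0.3942
6 24 source 0.3879
7 28 load 0.3907

Γ_L=-0.454545, Γ_S=0.428571; launch V₁=3·200/700=0.857143
k=0 src: V=0.8571
k=1 load: inc=0.857143, refl=0.857143·-0.454545=-0.3896; V=0.000000+0.857143+-0.389610=0.4675
k=2 src: inc=-0.389610, refl=-0.389610·0.428571=-0.1670; V=0.857143+-0.389610+-0.166976=0.3006
k=3 load: inc=-0.166976, refl=-0.166976·-0.454545=0.0759; V=0.467532+-0.166976+0.075898=0.3765
k=4 src: inc=0.075898, refl=0.075898·0.428571=0.0325; V=0.300557+0.075898+0.032528=0.4090
k=5 load: inc=0.032528, refl=0.032528·-0.454545=-0.0148; V=0.376455+0.032528+-0.014785=0.3942
k=6 src: inc=-0.014785, refl=-0.014785·0.428571=-0.0063; V=0.408982+-0.014785+-0.006337=0.3879
k=7 load: inc=-0.006337, refl=-0.006337·-0.454545=0.0029; V=0.394197+-0.006337+0.002880=0.3907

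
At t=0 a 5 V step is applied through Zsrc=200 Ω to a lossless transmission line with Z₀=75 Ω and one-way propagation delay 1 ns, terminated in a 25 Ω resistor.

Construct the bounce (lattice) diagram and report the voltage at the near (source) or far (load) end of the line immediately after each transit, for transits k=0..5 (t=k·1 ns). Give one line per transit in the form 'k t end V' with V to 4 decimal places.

0 0 source 1.3636
1 1 load 0.6818
2 2 source 0.3719
3 3 load 0.5269
4 4 source 0.5973
5 5 load 0.5621

Γ_L=-0.500000, Γ_S=0.454545; launch V₁=5·75/275=1.363636
k=0 src: V=1.3636
k=1 load: inc=1.363636, refl=1.363636·-0.500000=-0.6818; V=0.000000+1.363636+-0.681818=0.6818
k=2 src: inc=-0.681818, refl=-0.681818·0.454545=-0.3099; V=1.363636+-0.681818+-0.309917=0.3719
k=3 load: inc=-0.309917, refl=-0.309917·-0.500000=0.1550; V=0.681818+-0.309917+0.154959=0.5269
k=4 src: inc=0.154959, refl=0.154959·0.454545=0.0704; V=0.371901+0.154959+0.070436=0.5973
k=5 load: inc=0.070436, refl=0.070436·-0.500000=-0.0352; V=0.526860+0.070436+-0.035218=0.5621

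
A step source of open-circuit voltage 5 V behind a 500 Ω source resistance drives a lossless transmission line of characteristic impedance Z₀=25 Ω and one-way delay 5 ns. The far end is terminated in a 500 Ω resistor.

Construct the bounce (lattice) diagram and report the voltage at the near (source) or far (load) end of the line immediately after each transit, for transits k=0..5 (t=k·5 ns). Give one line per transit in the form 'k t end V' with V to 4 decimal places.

Γ_L=0.904762, Γ_S=0.904762; launch V₁=5·25/525=0.238095
k=0 src: V=0.2381
k=1 load: inc=0.238095, refl=0.238095·0.904762=0.2154; V=0.000000+0.238095+0.215420=0.4535
k=2 src: inc=0.215420, refl=0.215420·0.904762=0.1949; V=0.238095+0.215420+0.194903=0.6484
k=3 load: inc=0.194903, refl=0.194903·0.904762=0.1763; V=0.453515+0.194903+0.176341=0.8248
k=4 src: inc=0.176341, refl=0.176341·0.904762=0.1595; V=0.648418+0.176341+0.159547=0.9843
k=5 load: inc=0.159547, refl=0.159547·0.904762=0.1444; V=0.824759+0.159547+0.144352=1.1287

0 0 source 0.2381
1 5 load 0.4535
2 10 source 0.6484
3 15 load 0.8248
4 20 source 0.9843
5 25 load 1.1287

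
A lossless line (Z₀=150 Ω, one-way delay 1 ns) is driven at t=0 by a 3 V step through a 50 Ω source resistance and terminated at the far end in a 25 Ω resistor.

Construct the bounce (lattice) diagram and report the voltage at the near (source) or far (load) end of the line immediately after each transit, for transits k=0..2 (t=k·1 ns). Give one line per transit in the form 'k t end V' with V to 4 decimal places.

Γ_L=-0.714286, Γ_S=-0.500000; launch V₁=3·150/200=2.250000
k=0 src: V=2.2500
k=1 load: inc=2.250000, refl=2.250000·-0.714286=-1.6071; V=0.000000+2.250000+-1.607143=0.6429
k=2 src: inc=-1.607143, refl=-1.607143·-0.500000=0.8036; V=2.250000+-1.607143+0.803571=1.4464

0 0 source 2.2500
1 1 load 0.6429
2 2 source 1.4464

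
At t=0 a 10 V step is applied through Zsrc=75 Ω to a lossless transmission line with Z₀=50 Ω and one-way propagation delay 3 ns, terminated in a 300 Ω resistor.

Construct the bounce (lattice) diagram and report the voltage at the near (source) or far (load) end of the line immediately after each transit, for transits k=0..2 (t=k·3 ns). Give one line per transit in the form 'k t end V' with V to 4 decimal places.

0 0 source 4.0000
1 3 load 6.8571
2 6 source 7.4286

Γ_L=0.714286, Γ_S=0.200000; launch V₁=10·50/125=4.000000
k=0 src: V=4.0000
k=1 load: inc=4.000000, refl=4.000000·0.714286=2.8571; V=0.000000+4.000000+2.857143=6.8571
k=2 src: inc=2.857143, refl=2.857143·0.200000=0.5714; V=4.000000+2.857143+0.571429=7.4286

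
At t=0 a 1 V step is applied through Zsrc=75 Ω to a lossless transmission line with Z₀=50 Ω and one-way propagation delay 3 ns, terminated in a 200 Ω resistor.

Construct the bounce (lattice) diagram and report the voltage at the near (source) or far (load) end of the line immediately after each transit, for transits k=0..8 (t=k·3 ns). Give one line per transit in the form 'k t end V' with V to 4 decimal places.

Γ_L=0.600000, Γ_S=0.200000; launch V₁=1·50/125=0.400000
k=0 src: V=0.4000
k=1 load: inc=0.400000, refl=0.400000·0.600000=0.2400; V=0.000000+0.400000+0.240000=0.6400
k=2 src: inc=0.240000, refl=0.240000·0.200000=0.0480; V=0.400000+0.240000+0.048000=0.6880
k=3 load: inc=0.048000, refl=0.048000·0.600000=0.0288; V=0.640000+0.048000+0.028800=0.7168
k=4 src: inc=0.028800, refl=0.028800·0.200000=0.0058; V=0.688000+0.028800+0.005760=0.7226
k=5 load: inc=0.005760, refl=0.005760·0.600000=0.0035; V=0.716800+0.005760+0.003456=0.7260
k=6 src: inc=0.003456, refl=0.003456·0.200000=0.0007; V=0.722560+0.003456+0.000691=0.7267
k=7 load: inc=0.000691, refl=0.000691·0.600000=0.0004; V=0.726016+0.000691+0.000415=0.7271
k=8 src: inc=0.000415, refl=0.000415·0.200000=0.0001; V=0.726707+0.000415+0.000083=0.7272

0 0 source 0.4000
1 3 load 0.6400
2 6 source 0.6880
3 9 load 0.7168
4 12 source 0.7226
5 15 load 0.7260
6 18 source 0.7267
7 21 load 0.7271
8 24 source 0.7272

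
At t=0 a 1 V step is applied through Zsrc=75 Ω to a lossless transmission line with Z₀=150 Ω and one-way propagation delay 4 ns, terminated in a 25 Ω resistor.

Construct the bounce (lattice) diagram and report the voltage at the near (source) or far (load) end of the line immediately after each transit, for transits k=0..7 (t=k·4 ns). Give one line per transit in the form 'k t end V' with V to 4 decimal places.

Γ_L=-0.714286, Γ_S=-0.333333; launch V₁=1·150/225=0.666667
k=0 src: V=0.6667
k=1 load: inc=0.666667, refl=0.666667·-0.714286=-0.4762; V=0.000000+0.666667+-0.476190=0.1905
k=2 src: inc=-0.476190, refl=-0.476190·-0.333333=0.1587; V=0.666667+-0.476190+0.158730=0.3492
k=3 load: inc=0.158730, refl=0.158730·-0.714286=-0.1134; V=0.190476+0.158730+-0.113379=0.2358
k=4 src: inc=-0.113379, refl=-0.113379·-0.333333=0.0378; V=0.349206+-0.113379+0.037793=0.2736
k=5 load: inc=0.037793, refl=0.037793·-0.714286=-0.0270; V=0.235828+0.037793+-0.026995=0.2466
k=6 src: inc=-0.026995, refl=-0.026995·-0.333333=0.0090; V=0.273621+-0.026995+0.008998=0.2556
k=7 load: inc=0.008998, refl=0.008998·-0.714286=-0.0064; V=0.246626+0.008998+-0.006427=0.2492

0 0 source 0.6667
1 4 load 0.1905
2 8 source 0.3492
3 12 load 0.2358
4 16 source 0.2736
5 20 load 0.2466
6 24 source 0.2556
7 28 load 0.2492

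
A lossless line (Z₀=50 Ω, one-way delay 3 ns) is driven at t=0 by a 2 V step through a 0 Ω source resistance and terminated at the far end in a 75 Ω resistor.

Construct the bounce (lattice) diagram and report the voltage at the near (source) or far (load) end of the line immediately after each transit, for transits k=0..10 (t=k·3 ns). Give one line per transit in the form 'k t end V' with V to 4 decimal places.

Γ_L=0.200000, Γ_S=-1.000000; launch V₁=2·50/50=2.000000
k=0 src: V=2.0000
k=1 load: inc=2.000000, refl=2.000000·0.200000=0.4000; V=0.000000+2.000000+0.400000=2.4000
k=2 src: inc=0.400000, refl=0.400000·-1.000000=-0.4000; V=2.000000+0.400000+-0.400000=2.0000
k=3 load: inc=-0.400000, refl=-0.400000·0.200000=-0.0800; V=2.400000+-0.400000+-0.080000=1.9200
k=4 src: inc=-0.080000, refl=-0.080000·-1.000000=0.0800; V=2.000000+-0.080000+0.080000=2.0000
k=5 load: inc=0.080000, refl=0.080000·0.200000=0.0160; V=1.920000+0.080000+0.016000=2.0160
k=6 src: inc=0.016000, refl=0.016000·-1.000000=-0.0160; V=2.000000+0.016000+-0.016000=2.0000
k=7 load: inc=-0.016000, refl=-0.016000·0.200000=-0.0032; V=2.016000+-0.016000+-0.003200=1.9968
k=8 src: inc=-0.003200, refl=-0.003200·-1.000000=0.0032; V=2.000000+-0.003200+0.003200=2.0000
k=9 load: inc=0.003200, refl=0.003200·0.200000=0.0006; V=1.996800+0.003200+0.000640=2.0006
k=10 src: inc=0.000640, refl=0.000640·-1.000000=-0.0006; V=2.000000+0.000640+-0.000640=2.0000

0 0 source 2.0000
1 3 load 2.4000
2 6 source 2.0000
3 9 load 1.9200
4 12 source 2.0000
5 15 load 2.0160
6 18 source 2.0000
7 21 load 1.9968
8 24 source 2.0000
9 27 load 2.0006
10 30 source 2.0000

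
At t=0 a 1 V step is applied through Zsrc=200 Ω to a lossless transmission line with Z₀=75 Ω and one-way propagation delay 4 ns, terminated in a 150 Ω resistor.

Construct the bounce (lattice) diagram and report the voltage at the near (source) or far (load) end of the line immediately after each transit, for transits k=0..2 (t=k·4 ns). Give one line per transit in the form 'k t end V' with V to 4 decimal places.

0 0 source 0.2727
1 4 load 0.3636
2 8 source 0.4050

Γ_L=0.333333, Γ_S=0.454545; launch V₁=1·75/275=0.272727
k=0 src: V=0.2727
k=1 load: inc=0.272727, refl=0.272727·0.333333=0.0909; V=0.000000+0.272727+0.090909=0.3636
k=2 src: inc=0.090909, refl=0.090909·0.454545=0.0413; V=0.272727+0.090909+0.041322=0.4050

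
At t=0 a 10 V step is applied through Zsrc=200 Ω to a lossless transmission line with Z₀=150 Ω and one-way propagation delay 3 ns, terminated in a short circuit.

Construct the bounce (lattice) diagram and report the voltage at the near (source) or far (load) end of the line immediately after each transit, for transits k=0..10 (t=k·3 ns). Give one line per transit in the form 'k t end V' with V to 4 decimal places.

Γ_L=-1.000000, Γ_S=0.142857; launch V₁=10·150/350=4.285714
k=0 src: V=4.2857
k=1 load: inc=4.285714, refl=4.285714·-1.000000=-4.2857; V=0.000000+4.285714+-4.285714=0.0000
k=2 src: inc=-4.285714, refl=-4.285714·0.142857=-0.6122; V=4.285714+-4.285714+-0.612245=-0.6122
k=3 load: inc=-0.612245, refl=-0.612245·-1.000000=0.6122; V=0.000000+-0.612245+0.612245=0.0000
k=4 src: inc=0.612245, refl=0.612245·0.142857=0.0875; V=-0.612245+0.612245+0.087464=0.0875
k=5 load: inc=0.087464, refl=0.087464·-1.000000=-0.0875; V=0.000000+0.087464+-0.087464=0.0000
k=6 src: inc=-0.087464, refl=-0.087464·0.142857=-0.0125; V=0.087464+-0.087464+-0.012495=-0.0125
k=7 load: inc=-0.012495, refl=-0.012495·-1.000000=0.0125; V=0.000000+-0.012495+0.012495=0.0000
k=8 src: inc=0.012495, refl=0.012495·0.142857=0.0018; V=-0.012495+0.012495+0.001785=0.0018
k=9 load: inc=0.001785, refl=0.001785·-1.000000=-0.0018; V=0.000000+0.001785+-0.001785=0.0000
k=10 src: inc=-0.001785, refl=-0.001785·0.142857=-0.0003; V=0.001785+-0.001785+-0.000255=-0.0003

0 0 source 4.2857
1 3 load 0.0000
2 6 source -0.6122
3 9 load 0.0000
4 12 source 0.0875
5 15 load 0.0000
6 18 source -0.0125
7 21 load 0.0000
8 24 source 0.0018
9 27 load 0.0000
10 30 source -0.0003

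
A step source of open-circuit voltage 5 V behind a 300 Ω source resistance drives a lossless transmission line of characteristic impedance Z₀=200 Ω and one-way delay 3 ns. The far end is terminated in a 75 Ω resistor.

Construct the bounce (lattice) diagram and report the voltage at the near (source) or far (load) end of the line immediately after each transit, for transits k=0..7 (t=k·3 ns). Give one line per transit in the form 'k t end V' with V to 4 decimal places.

0 0 source 2.0000
1 3 load 1.0909
2 6 source 0.9091
3 9 load 0.9917
4 12 source 1.0083
5 15 load 1.0008
6 18 source 0.9992
7 21 load 0.9999

Γ_L=-0.454545, Γ_S=0.200000; launch V₁=5·200/500=2.000000
k=0 src: V=2.0000
k=1 load: inc=2.000000, refl=2.000000·-0.454545=-0.9091; V=0.000000+2.000000+-0.909091=1.0909
k=2 src: inc=-0.909091, refl=-0.909091·0.200000=-0.1818; V=2.000000+-0.909091+-0.181818=0.9091
k=3 load: inc=-0.181818, refl=-0.181818·-0.454545=0.0826; V=1.090909+-0.181818+0.082645=0.9917
k=4 src: inc=0.082645, refl=0.082645·0.200000=0.0165; V=0.909091+0.082645+0.016529=1.0083
k=5 load: inc=0.016529, refl=0.016529·-0.454545=-0.0075; V=0.991736+0.016529+-0.007513=1.0008
k=6 src: inc=-0.007513, refl=-0.007513·0.200000=-0.0015; V=1.008264+-0.007513+-0.001503=0.9992
k=7 load: inc=-0.001503, refl=-0.001503·-0.454545=0.0007; V=1.000751+-0.001503+0.000683=0.9999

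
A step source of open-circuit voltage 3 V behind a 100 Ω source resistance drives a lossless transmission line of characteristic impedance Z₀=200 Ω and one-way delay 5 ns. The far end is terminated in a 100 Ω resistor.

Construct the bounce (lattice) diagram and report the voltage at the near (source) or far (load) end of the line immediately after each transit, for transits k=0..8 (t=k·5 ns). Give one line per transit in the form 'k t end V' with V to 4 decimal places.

Γ_L=-0.333333, Γ_S=-0.333333; launch V₁=3·200/300=2.000000
k=0 src: V=2.0000
k=1 load: inc=2.000000, refl=2.000000·-0.333333=-0.6667; V=0.000000+2.000000+-0.666667=1.3333
k=2 src: inc=-0.666667, refl=-0.666667·-0.333333=0.2222; V=2.000000+-0.666667+0.222222=1.5556
k=3 load: inc=0.222222, refl=0.222222·-0.333333=-0.0741; V=1.333333+0.222222+-0.074074=1.4815
k=4 src: inc=-0.074074, refl=-0.074074·-0.333333=0.0247; V=1.555556+-0.074074+0.024691=1.5062
k=5 load: inc=0.024691, refl=0.024691·-0.333333=-0.0082; V=1.481481+0.024691+-0.008230=1.4979
k=6 src: inc=-0.008230, refl=-0.008230·-0.333333=0.0027; V=1.506173+-0.008230+0.002743=1.5007
k=7 load: inc=0.002743, refl=0.002743·-0.333333=-0.0009; V=1.497942+0.002743+-0.000914=1.4998
k=8 src: inc=-0.000914, refl=-0.000914·-0.333333=0.0003; V=1.500686+-0.000914+0.000305=1.5001

0 0 source 2.0000
1 5 load 1.3333
2 10 source 1.5556
3 15 load 1.4815
4 20 source 1.5062
5 25 load 1.4979
6 30 source 1.5007
7 35 load 1.4998
8 40 source 1.5001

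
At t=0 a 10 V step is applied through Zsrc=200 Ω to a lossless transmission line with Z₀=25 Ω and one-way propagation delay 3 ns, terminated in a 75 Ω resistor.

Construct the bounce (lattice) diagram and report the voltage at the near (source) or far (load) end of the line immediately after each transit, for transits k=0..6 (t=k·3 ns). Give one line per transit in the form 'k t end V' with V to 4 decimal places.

Γ_L=0.500000, Γ_S=0.777778; launch V₁=10·25/225=1.111111
k=0 src: V=1.1111
k=1 load: inc=1.111111, refl=1.111111·0.500000=0.5556; V=0.000000+1.111111+0.555556=1.6667
k=2 src: inc=0.555556, refl=0.555556·0.777778=0.4321; V=1.111111+0.555556+0.432099=2.0988
k=3 load: inc=0.432099, refl=0.432099·0.500000=0.2160; V=1.666667+0.432099+0.216049=2.3148
k=4 src: inc=0.216049, refl=0.216049·0.777778=0.1680; V=2.098765+0.216049+0.168038=2.4829
k=5 load: inc=0.168038, refl=0.168038·0.500000=0.0840; V=2.314815+0.168038+0.084019=2.5669
k=6 src: inc=0.084019, refl=0.084019·0.777778=0.0653; V=2.482853+0.084019+0.065348=2.6322

0 0 source 1.1111
1 3 load 1.6667
2 6 source 2.0988
3 9 load 2.3148
4 12 source 2.4829
5 15 load 2.5669
6 18 source 2.6322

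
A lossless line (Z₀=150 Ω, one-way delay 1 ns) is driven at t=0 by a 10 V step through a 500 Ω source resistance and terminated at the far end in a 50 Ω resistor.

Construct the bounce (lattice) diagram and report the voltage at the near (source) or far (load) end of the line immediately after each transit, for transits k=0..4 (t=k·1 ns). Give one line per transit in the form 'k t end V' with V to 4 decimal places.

0 0 source 2.3077
1 1 load 1.1538
2 2 source 0.5325
3 3 load 0.8432
4 4 source 1.0105

Γ_L=-0.500000, Γ_S=0.538462; launch V₁=10·150/650=2.307692
k=0 src: V=2.3077
k=1 load: inc=2.307692, refl=2.307692·-0.500000=-1.1538; V=0.000000+2.307692+-1.153846=1.1538
k=2 src: inc=-1.153846, refl=-1.153846·0.538462=-0.6213; V=2.307692+-1.153846+-0.621302=0.5325
k=3 load: inc=-0.621302, refl=-0.621302·-0.500000=0.3107; V=1.153846+-0.621302+0.310651=0.8432
k=4 src: inc=0.310651, refl=0.310651·0.538462=0.1673; V=0.532544+0.310651+0.167274=1.0105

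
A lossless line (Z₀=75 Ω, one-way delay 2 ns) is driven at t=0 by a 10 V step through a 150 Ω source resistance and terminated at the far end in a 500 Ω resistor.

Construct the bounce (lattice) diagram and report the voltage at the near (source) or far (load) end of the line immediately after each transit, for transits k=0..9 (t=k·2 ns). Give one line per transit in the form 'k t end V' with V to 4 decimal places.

0 0 source 3.3333
1 2 load 5.7971
2 4 source 6.6184
3 6 load 7.2254
4 8 source 7.4277
5 10 load 7.5773
6 12 source 7.6271
7 14 load 7.6640
8 16 source 7.6762
9 18 load 7.6853

Γ_L=0.739130, Γ_S=0.333333; launch V₁=10·75/225=3.333333
k=0 src: V=3.3333
k=1 load: inc=3.333333, refl=3.333333·0.739130=2.4638; V=0.000000+3.333333+2.463768=5.7971
k=2 src: inc=2.463768, refl=2.463768·0.333333=0.8213; V=3.333333+2.463768+0.821256=6.6184
k=3 load: inc=0.821256, refl=0.821256·0.739130=0.6070; V=5.797101+0.821256+0.607015=7.2254
k=4 src: inc=0.607015, refl=0.607015·0.333333=0.2023; V=6.618357+0.607015+0.202338=7.4277
k=5 load: inc=0.202338, refl=0.202338·0.739130=0.1496; V=7.225373+0.202338+0.149555=7.5773
k=6 src: inc=0.149555, refl=0.149555·0.333333=0.0499; V=7.427711+0.149555+0.049852=7.6271
k=7 load: inc=0.049852, refl=0.049852·0.739130=0.0368; V=7.577266+0.049852+0.036847=7.6640
k=8 src: inc=0.036847, refl=0.036847·0.333333=0.0123; V=7.627117+0.036847+0.012282=7.6762
k=9 load: inc=0.012282, refl=0.012282·0.739130=0.0091; V=7.663964+0.012282+0.009078=7.6853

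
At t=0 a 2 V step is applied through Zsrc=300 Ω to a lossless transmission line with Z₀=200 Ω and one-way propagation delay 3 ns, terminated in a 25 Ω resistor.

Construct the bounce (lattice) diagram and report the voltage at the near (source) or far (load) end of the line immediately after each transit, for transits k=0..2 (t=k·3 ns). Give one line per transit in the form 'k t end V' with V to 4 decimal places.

Γ_L=-0.777778, Γ_S=0.200000; launch V₁=2·200/500=0.800000
k=0 src: V=0.8000
k=1 load: inc=0.800000, refl=0.800000·-0.777778=-0.6222; V=0.000000+0.800000+-0.622222=0.1778
k=2 src: inc=-0.622222, refl=-0.622222·0.200000=-0.1244; V=0.800000+-0.622222+-0.124444=0.0533

0 0 source 0.8000
1 3 load 0.1778
2 6 source 0.0533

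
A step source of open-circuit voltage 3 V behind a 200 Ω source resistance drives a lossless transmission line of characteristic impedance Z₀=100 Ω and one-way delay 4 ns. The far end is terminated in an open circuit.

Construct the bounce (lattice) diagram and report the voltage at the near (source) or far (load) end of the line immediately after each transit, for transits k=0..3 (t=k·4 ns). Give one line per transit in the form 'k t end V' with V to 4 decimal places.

0 0 source 1.0000
1 4 load 2.0000
2 8 source 2.3333
3 12 load 2.6667

Γ_L=1.000000, Γ_S=0.333333; launch V₁=3·100/300=1.000000
k=0 src: V=1.0000
k=1 load: inc=1.000000, refl=1.000000·1.000000=1.0000; V=0.000000+1.000000+1.000000=2.0000
k=2 src: inc=1.000000, refl=1.000000·0.333333=0.3333; V=1.000000+1.000000+0.333333=2.3333
k=3 load: inc=0.333333, refl=0.333333·1.000000=0.3333; V=2.000000+0.333333+0.333333=2.6667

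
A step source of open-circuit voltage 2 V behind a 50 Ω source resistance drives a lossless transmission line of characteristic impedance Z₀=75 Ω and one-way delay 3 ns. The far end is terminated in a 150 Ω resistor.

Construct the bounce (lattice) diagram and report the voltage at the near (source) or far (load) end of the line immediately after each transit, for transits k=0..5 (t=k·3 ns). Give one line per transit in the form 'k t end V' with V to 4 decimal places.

Γ_L=0.333333, Γ_S=-0.200000; launch V₁=2·75/125=1.200000
k=0 src: V=1.2000
k=1 load: inc=1.200000, refl=1.200000·0.333333=0.4000; V=0.000000+1.200000+0.400000=1.6000
k=2 src: inc=0.400000, refl=0.400000·-0.200000=-0.0800; V=1.200000+0.400000+-0.080000=1.5200
k=3 load: inc=-0.080000, refl=-0.080000·0.333333=-0.0267; V=1.600000+-0.080000+-0.026667=1.4933
k=4 src: inc=-0.026667, refl=-0.026667·-0.200000=0.0053; V=1.520000+-0.026667+0.005333=1.4987
k=5 load: inc=0.005333, refl=0.005333·0.333333=0.0018; V=1.493333+0.005333+0.001778=1.5004

0 0 source 1.2000
1 3 load 1.6000
2 6 source 1.5200
3 9 load 1.4933
4 12 source 1.4987
5 15 load 1.5004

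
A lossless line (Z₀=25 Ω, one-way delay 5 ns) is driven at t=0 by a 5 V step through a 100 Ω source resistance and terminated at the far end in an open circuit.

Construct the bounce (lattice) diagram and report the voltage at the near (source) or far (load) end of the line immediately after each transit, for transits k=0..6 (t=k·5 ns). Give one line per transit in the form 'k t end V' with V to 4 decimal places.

Γ_L=1.000000, Γ_S=0.600000; launch V₁=5·25/125=1.000000
k=0 src: V=1.0000
k=1 load: inc=1.000000, refl=1.000000·1.000000=1.0000; V=0.000000+1.000000+1.000000=2.0000
k=2 src: inc=1.000000, refl=1.000000·0.600000=0.6000; V=1.000000+1.000000+0.600000=2.6000
k=3 load: inc=0.600000, refl=0.600000·1.000000=0.6000; V=2.000000+0.600000+0.600000=3.2000
k=4 src: inc=0.600000, refl=0.600000·0.600000=0.3600; V=2.600000+0.600000+0.360000=3.5600
k=5 load: inc=0.360000, refl=0.360000·1.000000=0.3600; V=3.200000+0.360000+0.360000=3.9200
k=6 src: inc=0.360000, refl=0.360000·0.600000=0.2160; V=3.560000+0.360000+0.216000=4.1360

0 0 source 1.0000
1 5 load 2.0000
2 10 source 2.6000
3 15 load 3.2000
4 20 source 3.5600
5 25 load 3.9200
6 30 source 4.1360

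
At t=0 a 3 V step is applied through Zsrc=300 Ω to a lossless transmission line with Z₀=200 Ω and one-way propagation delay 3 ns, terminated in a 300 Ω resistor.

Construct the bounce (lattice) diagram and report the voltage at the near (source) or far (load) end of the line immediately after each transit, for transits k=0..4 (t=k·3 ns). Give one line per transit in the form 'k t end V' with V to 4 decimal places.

Γ_L=0.200000, Γ_S=0.200000; launch V₁=3·200/500=1.200000
k=0 src: V=1.2000
k=1 load: inc=1.200000, refl=1.200000·0.200000=0.2400; V=0.000000+1.200000+0.240000=1.4400
k=2 src: inc=0.240000, refl=0.240000·0.200000=0.0480; V=1.200000+0.240000+0.048000=1.4880
k=3 load: inc=0.048000, refl=0.048000·0.200000=0.0096; V=1.440000+0.048000+0.009600=1.4976
k=4 src: inc=0.009600, refl=0.009600·0.200000=0.0019; V=1.488000+0.009600+0.001920=1.4995

0 0 source 1.2000
1 3 load 1.4400
2 6 source 1.4880
3 9 load 1.4976
4 12 source 1.4995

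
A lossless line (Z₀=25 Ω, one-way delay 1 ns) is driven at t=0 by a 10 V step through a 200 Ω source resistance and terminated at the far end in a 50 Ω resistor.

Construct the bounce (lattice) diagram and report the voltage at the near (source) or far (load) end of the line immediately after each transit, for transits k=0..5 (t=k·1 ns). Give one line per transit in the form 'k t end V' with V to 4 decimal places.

Γ_L=0.333333, Γ_S=0.777778; launch V₁=10·25/225=1.111111
k=0 src: V=1.1111
k=1 load: inc=1.111111, refl=1.111111·0.333333=0.3704; V=0.000000+1.111111+0.370370=1.4815
k=2 src: inc=0.370370, refl=0.370370·0.777778=0.2881; V=1.111111+0.370370+0.288066=1.7695
k=3 load: inc=0.288066, refl=0.288066·0.333333=0.0960; V=1.481481+0.288066+0.096022=1.8656
k=4 src: inc=0.096022, refl=0.096022·0.777778=0.0747; V=1.769547+0.096022+0.074684=1.9403
k=5 load: inc=0.074684, refl=0.074684·0.333333=0.0249; V=1.865569+0.074684+0.024895=1.9651

0 0 source 1.1111
1 1 load 1.4815
2 2 source 1.7695
3 3 load 1.8656
4 4 source 1.9403
5 5 load 1.9651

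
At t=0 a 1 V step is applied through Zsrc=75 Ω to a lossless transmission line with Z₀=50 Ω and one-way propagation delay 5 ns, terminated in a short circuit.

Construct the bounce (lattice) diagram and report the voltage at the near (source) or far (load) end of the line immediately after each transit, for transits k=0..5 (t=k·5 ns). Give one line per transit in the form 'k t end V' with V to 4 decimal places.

Γ_L=-1.000000, Γ_S=0.200000; launch V₁=1·50/125=0.400000
k=0 src: V=0.4000
k=1 load: inc=0.400000, refl=0.400000·-1.000000=-0.4000; V=0.000000+0.400000+-0.400000=0.0000
k=2 src: inc=-0.400000, refl=-0.400000·0.200000=-0.0800; V=0.400000+-0.400000+-0.080000=-0.0800
k=3 load: inc=-0.080000, refl=-0.080000·-1.000000=0.0800; V=0.000000+-0.080000+0.080000=0.0000
k=4 src: inc=0.080000, refl=0.080000·0.200000=0.0160; V=-0.080000+0.080000+0.016000=0.0160
k=5 load: inc=0.016000, refl=0.016000·-1.000000=-0.0160; V=0.000000+0.016000+-0.016000=0.0000

0 0 source 0.4000
1 5 load 0.0000
2 10 source -0.0800
3 15 load 0.0000
4 20 source 0.0160
5 25 load 0.0000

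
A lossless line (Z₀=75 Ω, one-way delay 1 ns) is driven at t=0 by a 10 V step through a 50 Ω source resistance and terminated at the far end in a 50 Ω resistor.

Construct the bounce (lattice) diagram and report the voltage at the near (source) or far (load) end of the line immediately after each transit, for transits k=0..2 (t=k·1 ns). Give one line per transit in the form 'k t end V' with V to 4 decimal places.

Γ_L=-0.200000, Γ_S=-0.200000; launch V₁=10·75/125=6.000000
k=0 src: V=6.0000
k=1 load: inc=6.000000, refl=6.000000·-0.200000=-1.2000; V=0.000000+6.000000+-1.200000=4.8000
k=2 src: inc=-1.200000, refl=-1.200000·-0.200000=0.2400; V=6.000000+-1.200000+0.240000=5.0400

0 0 source 6.0000
1 1 load 4.8000
2 2 source 5.0400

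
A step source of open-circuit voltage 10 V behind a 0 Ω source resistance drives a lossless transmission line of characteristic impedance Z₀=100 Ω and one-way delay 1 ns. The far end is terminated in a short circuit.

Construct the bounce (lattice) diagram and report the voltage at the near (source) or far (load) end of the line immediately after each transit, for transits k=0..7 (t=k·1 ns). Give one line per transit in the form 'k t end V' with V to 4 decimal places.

0 0 source 10.0000
1 1 load 0.0000
2 2 source 10.0000
3 3 load 0.0000
4 4 source 10.0000
5 5 load 0.0000
6 6 source 10.0000
7 7 load 0.0000

Γ_L=-1.000000, Γ_S=-1.000000; launch V₁=10·100/100=10.000000
k=0 src: V=10.0000
k=1 load: inc=10.000000, refl=10.000000·-1.000000=-10.0000; V=0.000000+10.000000+-10.000000=0.0000
k=2 src: inc=-10.000000, refl=-10.000000·-1.000000=10.0000; V=10.000000+-10.000000+10.000000=10.0000
k=3 load: inc=10.000000, refl=10.000000·-1.000000=-10.0000; V=0.000000+10.000000+-10.000000=0.0000
k=4 src: inc=-10.000000, refl=-10.000000·-1.000000=10.0000; V=10.000000+-10.000000+10.000000=10.0000
k=5 load: inc=10.000000, refl=10.000000·-1.000000=-10.0000; V=0.000000+10.000000+-10.000000=0.0000
k=6 src: inc=-10.000000, refl=-10.000000·-1.000000=10.0000; V=10.000000+-10.000000+10.000000=10.0000
k=7 load: inc=10.000000, refl=10.000000·-1.000000=-10.0000; V=0.000000+10.000000+-10.000000=0.0000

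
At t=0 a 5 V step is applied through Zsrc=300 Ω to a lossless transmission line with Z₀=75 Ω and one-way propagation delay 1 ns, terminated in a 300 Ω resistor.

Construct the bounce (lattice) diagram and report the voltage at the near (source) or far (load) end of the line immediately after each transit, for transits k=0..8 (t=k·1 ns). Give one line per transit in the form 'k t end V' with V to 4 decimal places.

0 0 source 1.0000
1 1 load 1.6000
2 2 source 1.9600
3 3 load 2.1760
4 4 source 2.3056
5 5 load 2.3834
6 6 source 2.4300
7 7 load 2.4580
8 8 source 2.4748

Γ_L=0.600000, Γ_S=0.600000; launch V₁=5·75/375=1.000000
k=0 src: V=1.0000
k=1 load: inc=1.000000, refl=1.000000·0.600000=0.6000; V=0.000000+1.000000+0.600000=1.6000
k=2 src: inc=0.600000, refl=0.600000·0.600000=0.3600; V=1.000000+0.600000+0.360000=1.9600
k=3 load: inc=0.360000, refl=0.360000·0.600000=0.2160; V=1.600000+0.360000+0.216000=2.1760
k=4 src: inc=0.216000, refl=0.216000·0.600000=0.1296; V=1.960000+0.216000+0.129600=2.3056
k=5 load: inc=0.129600, refl=0.129600·0.600000=0.0778; V=2.176000+0.129600+0.077760=2.3834
k=6 src: inc=0.077760, refl=0.077760·0.600000=0.0467; V=2.305600+0.077760+0.046656=2.4300
k=7 load: inc=0.046656, refl=0.046656·0.600000=0.0280; V=2.383360+0.046656+0.027994=2.4580
k=8 src: inc=0.027994, refl=0.027994·0.600000=0.0168; V=2.430016+0.027994+0.016796=2.4748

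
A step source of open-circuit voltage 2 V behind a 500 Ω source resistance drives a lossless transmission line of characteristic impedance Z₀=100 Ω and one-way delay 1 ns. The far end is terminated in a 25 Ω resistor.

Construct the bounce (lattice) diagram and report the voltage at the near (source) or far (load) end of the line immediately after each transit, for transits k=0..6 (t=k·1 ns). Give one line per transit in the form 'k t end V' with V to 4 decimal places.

Γ_L=-0.600000, Γ_S=0.666667; launch V₁=2·100/600=0.333333
k=0 src: V=0.3333
k=1 load: inc=0.333333, refl=0.333333·-0.600000=-0.2000; V=0.000000+0.333333+-0.200000=0.1333
k=2 src: inc=-0.200000, refl=-0.200000·0.666667=-0.1333; V=0.333333+-0.200000+-0.133333=0.0000
k=3 load: inc=-0.133333, refl=-0.133333·-0.600000=0.0800; V=0.133333+-0.133333+0.080000=0.0800
k=4 src: inc=0.080000, refl=0.080000·0.666667=0.0533; V=0.000000+0.080000+0.053333=0.1333
k=5 load: inc=0.053333, refl=0.053333·-0.600000=-0.0320; V=0.080000+0.053333+-0.032000=0.1013
k=6 src: inc=-0.032000, refl=-0.032000·0.666667=-0.0213; V=0.133333+-0.032000+-0.021333=0.0800

0 0 source 0.3333
1 1 load 0.1333
2 2 source 0.0000
3 3 load 0.0800
4 4 source 0.1333
5 5 load 0.1013
6 6 source 0.0800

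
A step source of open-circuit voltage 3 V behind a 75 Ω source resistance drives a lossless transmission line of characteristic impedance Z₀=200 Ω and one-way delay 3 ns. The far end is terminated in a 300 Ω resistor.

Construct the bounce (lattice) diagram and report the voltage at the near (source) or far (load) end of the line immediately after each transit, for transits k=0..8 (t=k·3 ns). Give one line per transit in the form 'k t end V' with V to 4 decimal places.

Γ_L=0.200000, Γ_S=-0.454545; launch V₁=3·200/275=2.181818
k=0 src: V=2.1818
k=1 load: inc=2.181818, refl=2.181818·0.200000=0.4364; V=0.000000+2.181818+0.436364=2.6182
k=2 src: inc=0.436364, refl=0.436364·-0.454545=-0.1983; V=2.181818+0.436364+-0.198347=2.4198
k=3 load: inc=-0.198347, refl=-0.198347·0.200000=-0.0397; V=2.618182+-0.198347+-0.039669=2.3802
k=4 src: inc=-0.039669, refl=-0.039669·-0.454545=0.0180; V=2.419835+-0.039669+0.018032=2.3982
k=5 load: inc=0.018032, refl=0.018032·0.200000=0.0036; V=2.380165+0.018032+0.003606=2.4018
k=6 src: inc=0.003606, refl=0.003606·-0.454545=-0.0016; V=2.398197+0.003606+-0.001639=2.4002
k=7 load: inc=-0.001639, refl=-0.001639·0.200000=-0.0003; V=2.401803+-0.001639+-0.000328=2.3998
k=8 src: inc=-0.000328, refl=-0.000328·-0.454545=0.0001; V=2.400164+-0.000328+0.000149=2.4000

0 0 source 2.1818
1 3 load 2.6182
2 6 source 2.4198
3 9 load 2.3802
4 12 source 2.3982
5 15 load 2.4018
6 18 source 2.4002
7 21 load 2.3998
8 24 source 2.4000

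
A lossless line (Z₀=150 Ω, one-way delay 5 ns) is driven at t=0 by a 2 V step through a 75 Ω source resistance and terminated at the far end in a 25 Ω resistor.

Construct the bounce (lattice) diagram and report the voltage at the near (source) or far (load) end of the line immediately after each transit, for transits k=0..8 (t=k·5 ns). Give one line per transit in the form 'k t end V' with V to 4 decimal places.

0 0 source 1.3333
1 5 load 0.3810
2 10 source 0.6984
3 15 load 0.4717
4 20 source 0.5472
5 25 load 0.4933
6 30 source 0.5112
7 35 load 0.4984
8 40 source 0.5027

Γ_L=-0.714286, Γ_S=-0.333333; launch V₁=2·150/225=1.333333
k=0 src: V=1.3333
k=1 load: inc=1.333333, refl=1.333333·-0.714286=-0.9524; V=0.000000+1.333333+-0.952381=0.3810
k=2 src: inc=-0.952381, refl=-0.952381·-0.333333=0.3175; V=1.333333+-0.952381+0.317460=0.6984
k=3 load: inc=0.317460, refl=0.317460·-0.714286=-0.2268; V=0.380952+0.317460+-0.226757=0.4717
k=4 src: inc=-0.226757, refl=-0.226757·-0.333333=0.0756; V=0.698413+-0.226757+0.075586=0.5472
k=5 load: inc=0.075586, refl=0.075586·-0.714286=-0.0540; V=0.471655+0.075586+-0.053990=0.4933
k=6 src: inc=-0.053990, refl=-0.053990·-0.333333=0.0180; V=0.547241+-0.053990+0.017997=0.5112
k=7 load: inc=0.017997, refl=0.017997·-0.714286=-0.0129; V=0.493251+0.017997+-0.012855=0.4984
k=8 src: inc=-0.012855, refl=-0.012855·-0.333333=0.0043; V=0.511248+-0.012855+0.004285=0.5027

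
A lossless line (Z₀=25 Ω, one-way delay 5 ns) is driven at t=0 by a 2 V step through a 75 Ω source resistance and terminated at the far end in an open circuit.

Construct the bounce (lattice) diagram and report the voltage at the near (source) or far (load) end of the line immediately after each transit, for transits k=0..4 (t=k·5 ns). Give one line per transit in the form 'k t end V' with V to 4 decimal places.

Γ_L=1.000000, Γ_S=0.500000; launch V₁=2·25/100=0.500000
k=0 src: V=0.5000
k=1 load: inc=0.500000, refl=0.500000·1.000000=0.5000; V=0.000000+0.500000+0.500000=1.0000
k=2 src: inc=0.500000, refl=0.500000·0.500000=0.2500; V=0.500000+0.500000+0.250000=1.2500
k=3 load: inc=0.250000, refl=0.250000·1.000000=0.2500; V=1.000000+0.250000+0.250000=1.5000
k=4 src: inc=0.250000, refl=0.250000·0.500000=0.1250; V=1.250000+0.250000+0.125000=1.6250

0 0 source 0.5000
1 5 load 1.0000
2 10 source 1.2500
3 15 load 1.5000
4 20 source 1.6250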